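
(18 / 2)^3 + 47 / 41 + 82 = 33298 / 41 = 812.15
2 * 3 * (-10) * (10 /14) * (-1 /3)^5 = 100 /567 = 0.18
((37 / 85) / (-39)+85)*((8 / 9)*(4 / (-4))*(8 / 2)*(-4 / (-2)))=-604.37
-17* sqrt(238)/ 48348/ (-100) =sqrt(238)/ 284400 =0.00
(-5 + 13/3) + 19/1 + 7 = 76/3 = 25.33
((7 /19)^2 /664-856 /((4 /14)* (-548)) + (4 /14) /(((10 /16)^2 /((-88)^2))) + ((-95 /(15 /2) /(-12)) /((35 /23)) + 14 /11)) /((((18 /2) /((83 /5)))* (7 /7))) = 3226829035449329 /308463309000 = 10460.98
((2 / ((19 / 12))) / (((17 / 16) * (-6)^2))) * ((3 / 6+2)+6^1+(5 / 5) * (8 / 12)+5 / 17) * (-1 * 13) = -200720 / 49419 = -4.06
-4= -4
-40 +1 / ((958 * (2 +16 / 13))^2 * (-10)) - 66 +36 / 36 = -1699882480969 / 16189356960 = -105.00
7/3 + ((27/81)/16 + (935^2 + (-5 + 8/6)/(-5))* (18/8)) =472082461/240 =1967010.25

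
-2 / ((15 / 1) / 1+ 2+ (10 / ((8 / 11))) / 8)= -64 / 599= -0.11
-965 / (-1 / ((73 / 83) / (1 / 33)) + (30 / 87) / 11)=67415865 / 217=310672.19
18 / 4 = 9 / 2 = 4.50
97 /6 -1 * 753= -4421 /6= -736.83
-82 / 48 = -41 / 24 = -1.71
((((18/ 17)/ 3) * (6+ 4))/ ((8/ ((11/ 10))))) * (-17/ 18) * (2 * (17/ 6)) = -187/ 72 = -2.60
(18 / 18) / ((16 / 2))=0.12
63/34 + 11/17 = 5/2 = 2.50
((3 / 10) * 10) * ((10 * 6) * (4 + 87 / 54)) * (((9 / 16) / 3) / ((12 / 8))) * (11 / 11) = 505 / 4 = 126.25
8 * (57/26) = 228/13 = 17.54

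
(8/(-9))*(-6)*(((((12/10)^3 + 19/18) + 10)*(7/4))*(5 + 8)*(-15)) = -5234866/225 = -23266.07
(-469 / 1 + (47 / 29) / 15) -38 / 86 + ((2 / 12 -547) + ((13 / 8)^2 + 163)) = -850.53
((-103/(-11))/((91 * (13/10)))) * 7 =1030/1859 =0.55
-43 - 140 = -183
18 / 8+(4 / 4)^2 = 13 / 4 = 3.25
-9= -9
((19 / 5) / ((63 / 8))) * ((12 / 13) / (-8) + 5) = 9652 / 4095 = 2.36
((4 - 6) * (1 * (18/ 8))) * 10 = -45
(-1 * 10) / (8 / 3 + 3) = -30 / 17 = -1.76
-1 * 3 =-3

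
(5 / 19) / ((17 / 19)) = 5 / 17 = 0.29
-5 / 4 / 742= -5 / 2968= -0.00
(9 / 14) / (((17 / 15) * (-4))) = -135 / 952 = -0.14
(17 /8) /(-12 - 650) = -17 /5296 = -0.00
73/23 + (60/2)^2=20773/23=903.17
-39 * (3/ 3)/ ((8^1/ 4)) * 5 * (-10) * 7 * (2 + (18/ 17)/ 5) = 256620/ 17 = 15095.29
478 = 478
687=687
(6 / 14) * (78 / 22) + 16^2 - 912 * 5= -331291 / 77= -4302.48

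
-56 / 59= -0.95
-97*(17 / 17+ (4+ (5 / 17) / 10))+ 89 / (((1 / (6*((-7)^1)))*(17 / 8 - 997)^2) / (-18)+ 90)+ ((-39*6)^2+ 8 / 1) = 1983070261091 / 36536638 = 54276.21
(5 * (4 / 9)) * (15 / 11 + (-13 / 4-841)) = -1873.08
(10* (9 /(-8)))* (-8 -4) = 135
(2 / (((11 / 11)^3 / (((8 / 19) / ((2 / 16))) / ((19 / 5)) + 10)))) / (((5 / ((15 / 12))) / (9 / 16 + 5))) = 174885 / 5776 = 30.28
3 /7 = 0.43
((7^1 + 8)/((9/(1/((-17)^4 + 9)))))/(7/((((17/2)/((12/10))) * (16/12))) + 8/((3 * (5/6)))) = 17/3357906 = 0.00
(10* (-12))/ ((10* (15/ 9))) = -36/ 5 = -7.20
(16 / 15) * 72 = 384 / 5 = 76.80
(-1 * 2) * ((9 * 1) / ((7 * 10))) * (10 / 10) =-9 / 35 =-0.26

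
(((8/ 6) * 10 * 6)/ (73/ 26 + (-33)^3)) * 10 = -20800/ 934289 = -0.02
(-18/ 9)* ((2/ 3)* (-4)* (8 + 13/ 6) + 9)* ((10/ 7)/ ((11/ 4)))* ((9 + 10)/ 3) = 247760/ 2079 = 119.17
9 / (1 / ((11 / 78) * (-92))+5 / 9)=40986 / 2179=18.81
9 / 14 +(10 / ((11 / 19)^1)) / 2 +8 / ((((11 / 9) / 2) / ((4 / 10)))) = 11177 / 770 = 14.52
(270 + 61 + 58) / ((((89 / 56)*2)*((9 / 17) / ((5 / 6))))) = 462910 / 2403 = 192.64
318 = 318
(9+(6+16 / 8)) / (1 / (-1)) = -17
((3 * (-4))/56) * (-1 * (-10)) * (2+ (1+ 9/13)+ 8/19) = -8.81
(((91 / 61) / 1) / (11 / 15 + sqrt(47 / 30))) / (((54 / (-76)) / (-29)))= -11031020 / 254187 + 501410*sqrt(1410) / 254187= 30.67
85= 85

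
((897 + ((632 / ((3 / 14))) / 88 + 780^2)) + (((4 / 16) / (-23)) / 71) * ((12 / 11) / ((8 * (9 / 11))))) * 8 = 262689697037 / 53889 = 4874644.12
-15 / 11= -1.36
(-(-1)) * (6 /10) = 0.60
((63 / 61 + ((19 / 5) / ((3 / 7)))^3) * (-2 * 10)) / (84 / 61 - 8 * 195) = 143723482 / 16044075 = 8.96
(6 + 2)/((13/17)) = 136/13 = 10.46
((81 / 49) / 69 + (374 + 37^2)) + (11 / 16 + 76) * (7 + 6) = 49406985 / 18032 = 2739.96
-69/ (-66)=23/ 22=1.05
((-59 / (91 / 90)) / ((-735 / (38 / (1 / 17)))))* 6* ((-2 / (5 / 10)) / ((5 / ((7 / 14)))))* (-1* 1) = 2744208 / 22295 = 123.09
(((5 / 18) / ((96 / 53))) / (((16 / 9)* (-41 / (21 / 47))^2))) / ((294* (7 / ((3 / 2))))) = 795 / 106468569088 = 0.00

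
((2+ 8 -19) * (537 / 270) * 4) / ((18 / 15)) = -179 / 3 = -59.67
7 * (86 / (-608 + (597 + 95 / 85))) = -731 / 12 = -60.92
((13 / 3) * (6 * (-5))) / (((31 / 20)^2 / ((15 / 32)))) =-25.36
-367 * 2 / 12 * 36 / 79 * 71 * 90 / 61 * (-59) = 830176020 / 4819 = 172271.43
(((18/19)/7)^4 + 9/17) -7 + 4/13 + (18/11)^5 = 62034134618891082/11136847257927391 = 5.57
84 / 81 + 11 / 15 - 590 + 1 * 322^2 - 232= 13886609 / 135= 102863.77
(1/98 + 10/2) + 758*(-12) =-890917/98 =-9090.99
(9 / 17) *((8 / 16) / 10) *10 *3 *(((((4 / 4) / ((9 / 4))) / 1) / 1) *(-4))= -24 / 17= -1.41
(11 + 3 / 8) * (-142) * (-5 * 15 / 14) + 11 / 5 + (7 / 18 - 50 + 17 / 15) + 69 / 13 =8060977 / 936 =8612.15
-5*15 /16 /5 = -15 /16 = -0.94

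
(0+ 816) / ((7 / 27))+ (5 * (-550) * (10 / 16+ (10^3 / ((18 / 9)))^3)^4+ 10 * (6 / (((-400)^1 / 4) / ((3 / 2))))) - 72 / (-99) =-671386732177734475708008200000000000.00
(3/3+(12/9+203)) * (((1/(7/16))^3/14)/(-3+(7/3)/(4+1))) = -450560/6517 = -69.14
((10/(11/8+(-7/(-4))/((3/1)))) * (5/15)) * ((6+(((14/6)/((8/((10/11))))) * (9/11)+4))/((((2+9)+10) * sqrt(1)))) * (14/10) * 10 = 197800/17061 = 11.59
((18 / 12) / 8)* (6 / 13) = 9 / 104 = 0.09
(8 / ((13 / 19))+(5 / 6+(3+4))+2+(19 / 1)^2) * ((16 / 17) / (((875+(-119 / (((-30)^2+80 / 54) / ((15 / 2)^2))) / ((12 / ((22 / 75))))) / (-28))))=-185915540480 / 16134072513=-11.52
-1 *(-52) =52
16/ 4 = 4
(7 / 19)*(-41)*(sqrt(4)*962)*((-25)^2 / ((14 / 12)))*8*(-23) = 54429960000 / 19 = 2864734736.84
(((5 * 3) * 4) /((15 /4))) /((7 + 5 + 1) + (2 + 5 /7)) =56 /55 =1.02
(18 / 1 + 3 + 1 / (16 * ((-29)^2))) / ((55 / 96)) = 1695462 / 46255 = 36.65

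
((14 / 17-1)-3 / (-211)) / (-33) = 194 / 39457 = 0.00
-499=-499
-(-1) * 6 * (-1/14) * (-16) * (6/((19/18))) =5184/133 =38.98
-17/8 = -2.12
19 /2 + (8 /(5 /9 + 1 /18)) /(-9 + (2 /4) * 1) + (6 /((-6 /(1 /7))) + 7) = 38791 /2618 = 14.82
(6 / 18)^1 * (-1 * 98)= -98 / 3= -32.67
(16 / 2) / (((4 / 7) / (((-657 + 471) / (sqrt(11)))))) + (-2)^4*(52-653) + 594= -9022-2604*sqrt(11) / 11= -9807.14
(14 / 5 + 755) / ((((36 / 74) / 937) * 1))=14595649 / 10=1459564.90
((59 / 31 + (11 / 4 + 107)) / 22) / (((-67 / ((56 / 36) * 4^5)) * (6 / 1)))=-4135040 / 205623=-20.11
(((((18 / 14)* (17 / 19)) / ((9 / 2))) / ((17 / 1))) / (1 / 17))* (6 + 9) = 510 / 133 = 3.83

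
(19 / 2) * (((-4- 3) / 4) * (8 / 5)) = -133 / 5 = -26.60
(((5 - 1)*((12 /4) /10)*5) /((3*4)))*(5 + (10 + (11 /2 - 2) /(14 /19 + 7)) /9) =2329 /756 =3.08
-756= -756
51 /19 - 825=-15624 /19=-822.32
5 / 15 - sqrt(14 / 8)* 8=1 / 3 - 4* sqrt(7)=-10.25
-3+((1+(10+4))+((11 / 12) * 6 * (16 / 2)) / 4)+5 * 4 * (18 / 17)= 751 / 17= 44.18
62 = 62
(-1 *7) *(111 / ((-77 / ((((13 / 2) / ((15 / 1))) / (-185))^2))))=169 / 3052500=0.00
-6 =-6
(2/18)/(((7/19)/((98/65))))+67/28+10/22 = 594973/180180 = 3.30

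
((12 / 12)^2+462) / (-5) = -463 / 5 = -92.60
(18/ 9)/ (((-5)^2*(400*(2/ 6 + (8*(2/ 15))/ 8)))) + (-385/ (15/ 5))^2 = 1037575027/ 63000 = 16469.44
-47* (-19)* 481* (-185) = -79463605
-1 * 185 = -185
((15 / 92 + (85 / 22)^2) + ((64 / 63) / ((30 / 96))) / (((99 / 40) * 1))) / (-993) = -51770317 / 3133830546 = -0.02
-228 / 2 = -114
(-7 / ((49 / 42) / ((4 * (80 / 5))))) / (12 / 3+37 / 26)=-3328 / 47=-70.81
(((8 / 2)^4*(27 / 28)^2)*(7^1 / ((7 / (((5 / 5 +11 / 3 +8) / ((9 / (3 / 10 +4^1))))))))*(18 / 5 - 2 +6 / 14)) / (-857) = -25059024 / 7348775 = -3.41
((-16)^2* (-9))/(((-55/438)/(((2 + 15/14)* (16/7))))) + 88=347385448/2695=128899.98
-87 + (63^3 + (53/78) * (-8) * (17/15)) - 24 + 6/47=6871824442/27495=249929.97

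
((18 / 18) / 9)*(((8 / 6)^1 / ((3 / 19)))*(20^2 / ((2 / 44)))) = 668800 / 81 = 8256.79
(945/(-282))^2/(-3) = -3.74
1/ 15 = 0.07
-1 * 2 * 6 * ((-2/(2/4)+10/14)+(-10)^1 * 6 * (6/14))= 348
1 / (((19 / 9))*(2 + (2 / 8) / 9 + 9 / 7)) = 2268 / 15865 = 0.14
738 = 738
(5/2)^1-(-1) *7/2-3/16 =93/16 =5.81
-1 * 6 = -6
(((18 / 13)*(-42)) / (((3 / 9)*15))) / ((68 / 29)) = -5481 / 1105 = -4.96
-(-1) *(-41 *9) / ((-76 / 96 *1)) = 8856 / 19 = 466.11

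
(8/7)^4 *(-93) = -380928/2401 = -158.65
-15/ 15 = -1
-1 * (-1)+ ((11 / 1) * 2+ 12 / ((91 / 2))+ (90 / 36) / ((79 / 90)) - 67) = -293945 / 7189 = -40.89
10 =10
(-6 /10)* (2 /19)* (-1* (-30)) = -36 /19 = -1.89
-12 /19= -0.63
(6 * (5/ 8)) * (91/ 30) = 91/ 8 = 11.38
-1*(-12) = 12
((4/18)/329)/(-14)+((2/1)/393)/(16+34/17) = 1910/8145711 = 0.00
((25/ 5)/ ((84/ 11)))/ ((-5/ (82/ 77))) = -41/ 294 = -0.14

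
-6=-6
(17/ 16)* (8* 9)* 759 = 116127/ 2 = 58063.50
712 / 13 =54.77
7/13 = 0.54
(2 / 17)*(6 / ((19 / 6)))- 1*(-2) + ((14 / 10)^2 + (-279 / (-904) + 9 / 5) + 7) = 97025573 / 7299800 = 13.29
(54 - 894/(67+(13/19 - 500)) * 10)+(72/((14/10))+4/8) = 2426567/19166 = 126.61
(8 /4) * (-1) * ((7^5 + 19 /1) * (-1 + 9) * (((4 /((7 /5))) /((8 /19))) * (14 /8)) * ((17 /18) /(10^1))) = -2717399 /9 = -301933.22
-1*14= -14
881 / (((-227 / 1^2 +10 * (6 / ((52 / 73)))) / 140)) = -400855 / 464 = -863.91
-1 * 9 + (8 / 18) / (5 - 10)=-409 / 45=-9.09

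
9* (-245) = -2205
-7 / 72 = -0.10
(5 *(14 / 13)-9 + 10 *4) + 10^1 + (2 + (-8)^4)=53877 / 13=4144.38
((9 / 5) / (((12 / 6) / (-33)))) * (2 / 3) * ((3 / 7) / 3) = -99 / 35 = -2.83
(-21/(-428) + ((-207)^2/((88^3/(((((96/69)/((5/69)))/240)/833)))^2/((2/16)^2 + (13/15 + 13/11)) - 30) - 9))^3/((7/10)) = -39128450009185687629781977396493804254818468692348620873678457331510691419072151/38193155028012744060906256232955395655965704088326994466476423741038307621600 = -1024.49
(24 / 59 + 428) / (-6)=-12638 / 177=-71.40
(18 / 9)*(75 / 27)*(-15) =-250 / 3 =-83.33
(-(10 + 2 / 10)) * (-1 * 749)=38199 / 5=7639.80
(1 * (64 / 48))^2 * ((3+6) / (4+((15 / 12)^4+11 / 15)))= 61440 / 27551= 2.23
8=8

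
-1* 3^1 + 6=3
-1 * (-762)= 762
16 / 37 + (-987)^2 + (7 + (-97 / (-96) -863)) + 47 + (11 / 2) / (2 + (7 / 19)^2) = 888548970997 / 912864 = 973364.02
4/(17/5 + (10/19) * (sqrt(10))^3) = -122740/2395671 + 190000 * sqrt(10)/2395671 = 0.20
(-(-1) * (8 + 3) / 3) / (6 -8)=-11 / 6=-1.83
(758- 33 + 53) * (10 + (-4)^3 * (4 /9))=-129148 /9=-14349.78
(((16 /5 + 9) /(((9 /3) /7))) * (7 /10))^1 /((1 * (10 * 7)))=427 /1500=0.28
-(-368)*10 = 3680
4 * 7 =28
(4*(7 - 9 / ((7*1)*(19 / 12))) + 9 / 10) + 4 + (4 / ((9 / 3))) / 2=120971 / 3990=30.32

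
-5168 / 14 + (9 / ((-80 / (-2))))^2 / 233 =-369.14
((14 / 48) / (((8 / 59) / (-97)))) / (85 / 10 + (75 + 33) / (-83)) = -3325063 / 114720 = -28.98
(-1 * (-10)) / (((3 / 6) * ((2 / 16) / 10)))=1600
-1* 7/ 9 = -7/ 9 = -0.78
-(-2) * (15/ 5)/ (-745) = -6/ 745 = -0.01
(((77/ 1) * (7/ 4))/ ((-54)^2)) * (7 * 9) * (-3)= -3773/ 432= -8.73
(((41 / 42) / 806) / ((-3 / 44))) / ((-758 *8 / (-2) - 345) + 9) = -451 / 68448744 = -0.00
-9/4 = -2.25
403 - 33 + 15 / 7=2605 / 7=372.14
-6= -6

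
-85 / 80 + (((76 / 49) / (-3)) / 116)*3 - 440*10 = -100062861 / 22736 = -4401.08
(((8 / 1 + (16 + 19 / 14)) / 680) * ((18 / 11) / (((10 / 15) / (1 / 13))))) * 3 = 5751 / 272272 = 0.02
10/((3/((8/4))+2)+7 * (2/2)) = 20/21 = 0.95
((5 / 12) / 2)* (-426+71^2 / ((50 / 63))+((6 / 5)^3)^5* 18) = 126200081143037 / 97656250000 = 1292.29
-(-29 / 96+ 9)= -835 / 96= -8.70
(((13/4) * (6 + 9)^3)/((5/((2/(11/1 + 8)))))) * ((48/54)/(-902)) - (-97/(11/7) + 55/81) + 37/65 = 2769654733/45115785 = 61.39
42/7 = 6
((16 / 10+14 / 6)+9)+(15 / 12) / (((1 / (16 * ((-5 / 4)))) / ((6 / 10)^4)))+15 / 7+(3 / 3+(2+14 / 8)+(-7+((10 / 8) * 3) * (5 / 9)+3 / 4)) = 12.42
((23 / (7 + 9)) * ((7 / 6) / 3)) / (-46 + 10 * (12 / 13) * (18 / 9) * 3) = 2093 / 35136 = 0.06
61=61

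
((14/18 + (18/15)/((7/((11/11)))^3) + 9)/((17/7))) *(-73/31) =-11021102/1162035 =-9.48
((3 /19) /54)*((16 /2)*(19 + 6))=100 /171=0.58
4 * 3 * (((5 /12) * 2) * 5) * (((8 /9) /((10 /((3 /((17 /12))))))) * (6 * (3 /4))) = 720 /17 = 42.35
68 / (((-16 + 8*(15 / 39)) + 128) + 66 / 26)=884 / 1529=0.58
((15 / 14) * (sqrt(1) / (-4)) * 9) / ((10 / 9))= -243 / 112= -2.17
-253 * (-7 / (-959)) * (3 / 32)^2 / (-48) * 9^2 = 61479 / 2244608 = 0.03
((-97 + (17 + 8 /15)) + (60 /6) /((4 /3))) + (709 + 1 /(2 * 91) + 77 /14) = 1754131 /2730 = 642.54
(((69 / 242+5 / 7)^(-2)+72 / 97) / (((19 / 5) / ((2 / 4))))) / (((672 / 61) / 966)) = 850085802325 / 42259975256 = 20.12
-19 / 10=-1.90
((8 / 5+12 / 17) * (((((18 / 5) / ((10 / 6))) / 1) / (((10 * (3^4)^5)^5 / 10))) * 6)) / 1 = 49 / 8450441601508673444849381950246490775401068551328125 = 0.00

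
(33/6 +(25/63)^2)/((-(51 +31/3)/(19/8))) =-853271/3894912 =-0.22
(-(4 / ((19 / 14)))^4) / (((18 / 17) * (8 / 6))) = -20898304 / 390963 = -53.45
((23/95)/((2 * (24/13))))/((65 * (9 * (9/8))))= 23/230850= 0.00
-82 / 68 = -41 / 34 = -1.21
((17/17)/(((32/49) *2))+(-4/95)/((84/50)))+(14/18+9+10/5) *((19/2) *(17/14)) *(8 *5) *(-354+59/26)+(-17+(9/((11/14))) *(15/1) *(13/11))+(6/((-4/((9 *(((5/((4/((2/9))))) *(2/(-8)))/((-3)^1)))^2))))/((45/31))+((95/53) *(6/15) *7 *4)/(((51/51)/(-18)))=-1911691.76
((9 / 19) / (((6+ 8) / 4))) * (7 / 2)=9 / 19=0.47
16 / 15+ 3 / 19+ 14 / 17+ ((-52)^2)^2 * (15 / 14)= 265685915861 / 33915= 7833876.33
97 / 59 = 1.64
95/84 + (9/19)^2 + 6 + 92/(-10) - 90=-13925489/151620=-91.84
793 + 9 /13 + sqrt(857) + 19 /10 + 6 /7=825.72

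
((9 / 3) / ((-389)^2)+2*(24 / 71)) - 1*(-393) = 4229573484 / 10743791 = 393.68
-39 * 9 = -351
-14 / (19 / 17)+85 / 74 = -15997 / 1406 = -11.38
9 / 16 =0.56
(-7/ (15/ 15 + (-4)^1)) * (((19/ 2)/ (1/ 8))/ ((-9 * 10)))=-1.97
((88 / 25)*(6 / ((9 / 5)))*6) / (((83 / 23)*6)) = 3.25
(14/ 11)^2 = 196/ 121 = 1.62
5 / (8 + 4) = 5 / 12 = 0.42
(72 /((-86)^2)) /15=6 /9245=0.00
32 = 32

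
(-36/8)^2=81/4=20.25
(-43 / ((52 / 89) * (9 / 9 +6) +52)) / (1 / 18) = -11481 / 832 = -13.80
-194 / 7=-27.71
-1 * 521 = -521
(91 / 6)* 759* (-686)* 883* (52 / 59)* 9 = -3263341997916 / 59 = -55310881320.61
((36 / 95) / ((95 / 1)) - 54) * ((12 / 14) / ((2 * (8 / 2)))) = -730971 / 126350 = -5.79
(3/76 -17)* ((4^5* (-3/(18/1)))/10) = 82496/285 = 289.46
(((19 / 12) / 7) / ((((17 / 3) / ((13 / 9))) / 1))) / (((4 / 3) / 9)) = 741 / 1904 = 0.39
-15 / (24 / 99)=-495 / 8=-61.88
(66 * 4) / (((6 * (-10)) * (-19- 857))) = 11 / 2190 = 0.01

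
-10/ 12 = -5/ 6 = -0.83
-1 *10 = -10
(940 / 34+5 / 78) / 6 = 36745 / 7956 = 4.62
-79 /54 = -1.46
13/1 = 13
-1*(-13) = 13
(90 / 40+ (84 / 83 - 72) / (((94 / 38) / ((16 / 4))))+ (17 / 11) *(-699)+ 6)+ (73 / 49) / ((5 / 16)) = -49708253473 / 42052780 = -1182.04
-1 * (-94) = 94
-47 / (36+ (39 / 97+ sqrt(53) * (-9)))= 5365943 / 9308292+ 442223 * sqrt(53) / 3102764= 1.61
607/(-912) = -607/912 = -0.67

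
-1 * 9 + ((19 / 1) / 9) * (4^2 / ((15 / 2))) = -607 / 135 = -4.50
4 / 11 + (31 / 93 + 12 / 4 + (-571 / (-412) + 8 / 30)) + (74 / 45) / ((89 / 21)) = 34713583 / 6050220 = 5.74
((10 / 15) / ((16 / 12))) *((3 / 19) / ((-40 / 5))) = -3 / 304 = -0.01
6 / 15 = 2 / 5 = 0.40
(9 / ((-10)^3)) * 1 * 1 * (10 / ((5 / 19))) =-171 / 500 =-0.34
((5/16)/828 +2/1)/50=26501/662400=0.04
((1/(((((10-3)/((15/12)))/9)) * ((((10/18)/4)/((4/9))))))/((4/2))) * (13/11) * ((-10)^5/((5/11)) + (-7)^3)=-51560262/77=-669613.79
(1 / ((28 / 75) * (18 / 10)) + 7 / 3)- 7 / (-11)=1373 / 308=4.46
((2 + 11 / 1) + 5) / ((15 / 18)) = 108 / 5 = 21.60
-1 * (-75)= 75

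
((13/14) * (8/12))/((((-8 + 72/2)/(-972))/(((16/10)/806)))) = -324/7595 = -0.04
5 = 5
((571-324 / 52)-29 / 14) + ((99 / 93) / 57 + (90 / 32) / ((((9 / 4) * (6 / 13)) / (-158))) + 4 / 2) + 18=99565381 / 643188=154.80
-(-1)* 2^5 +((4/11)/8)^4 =32.00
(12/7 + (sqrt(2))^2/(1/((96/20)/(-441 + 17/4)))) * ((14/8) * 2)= 51738/8735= 5.92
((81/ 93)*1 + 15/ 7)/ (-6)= -109/ 217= -0.50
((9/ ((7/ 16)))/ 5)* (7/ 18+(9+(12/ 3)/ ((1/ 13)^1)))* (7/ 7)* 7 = 1768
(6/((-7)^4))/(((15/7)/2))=4/1715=0.00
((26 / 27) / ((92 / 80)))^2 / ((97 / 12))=1081600 / 12469059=0.09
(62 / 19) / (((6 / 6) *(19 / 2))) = 124 / 361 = 0.34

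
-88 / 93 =-0.95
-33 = -33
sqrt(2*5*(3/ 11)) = sqrt(330)/ 11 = 1.65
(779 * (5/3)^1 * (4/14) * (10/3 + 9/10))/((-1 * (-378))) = 98933/23814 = 4.15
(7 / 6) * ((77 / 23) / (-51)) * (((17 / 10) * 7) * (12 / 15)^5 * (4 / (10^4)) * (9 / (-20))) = 60368 / 1123046875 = 0.00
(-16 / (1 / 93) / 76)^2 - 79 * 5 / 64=8713981 / 23104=377.16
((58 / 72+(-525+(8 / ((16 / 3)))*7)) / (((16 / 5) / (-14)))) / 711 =647255 / 204768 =3.16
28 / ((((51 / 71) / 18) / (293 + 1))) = 3506832 / 17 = 206284.24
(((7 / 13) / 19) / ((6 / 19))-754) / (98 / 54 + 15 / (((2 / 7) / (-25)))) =529245 / 920101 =0.58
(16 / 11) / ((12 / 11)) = 4 / 3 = 1.33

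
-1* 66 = -66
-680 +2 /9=-679.78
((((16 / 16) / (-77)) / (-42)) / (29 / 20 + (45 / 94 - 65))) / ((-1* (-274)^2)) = 235 / 3598658411502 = 0.00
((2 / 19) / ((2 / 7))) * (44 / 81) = 308 / 1539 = 0.20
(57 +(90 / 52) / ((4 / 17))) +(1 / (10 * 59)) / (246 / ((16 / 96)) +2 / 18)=26230369443 / 407583800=64.36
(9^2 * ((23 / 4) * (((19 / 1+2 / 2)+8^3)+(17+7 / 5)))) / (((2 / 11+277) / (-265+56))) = -193291.54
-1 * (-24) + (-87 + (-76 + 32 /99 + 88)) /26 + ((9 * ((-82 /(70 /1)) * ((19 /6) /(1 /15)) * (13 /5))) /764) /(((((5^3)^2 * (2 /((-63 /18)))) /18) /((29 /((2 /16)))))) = 421055949913 /19204453125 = 21.92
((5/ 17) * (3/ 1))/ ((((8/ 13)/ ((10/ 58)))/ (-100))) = -24375/ 986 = -24.72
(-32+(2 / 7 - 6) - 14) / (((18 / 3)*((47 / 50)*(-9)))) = 9050 / 8883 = 1.02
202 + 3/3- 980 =-777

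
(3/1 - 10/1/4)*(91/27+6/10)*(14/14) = 268/135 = 1.99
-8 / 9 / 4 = -0.22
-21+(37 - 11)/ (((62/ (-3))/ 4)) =-807/ 31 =-26.03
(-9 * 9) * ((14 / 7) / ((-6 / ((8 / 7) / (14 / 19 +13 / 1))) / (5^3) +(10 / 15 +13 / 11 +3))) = -50787000 / 1339127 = -37.93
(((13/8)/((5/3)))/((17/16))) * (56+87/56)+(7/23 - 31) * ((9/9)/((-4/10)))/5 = 3731171/54740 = 68.16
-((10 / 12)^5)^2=-9765625 / 60466176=-0.16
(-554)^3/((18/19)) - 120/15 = -1615298980/9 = -179477664.44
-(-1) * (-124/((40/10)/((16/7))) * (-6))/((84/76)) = 18848/49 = 384.65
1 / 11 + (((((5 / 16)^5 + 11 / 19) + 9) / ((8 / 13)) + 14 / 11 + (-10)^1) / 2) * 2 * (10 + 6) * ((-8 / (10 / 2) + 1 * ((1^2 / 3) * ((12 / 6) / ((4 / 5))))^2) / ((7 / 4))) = -1952521239587 / 34516500480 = -56.57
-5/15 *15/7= -5/7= -0.71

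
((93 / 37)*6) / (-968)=-279 / 17908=-0.02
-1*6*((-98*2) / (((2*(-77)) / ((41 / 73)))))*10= -34440 / 803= -42.89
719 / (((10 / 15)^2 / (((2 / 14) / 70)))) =6471 / 1960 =3.30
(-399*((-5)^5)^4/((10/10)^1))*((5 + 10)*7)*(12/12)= -3995418548583984375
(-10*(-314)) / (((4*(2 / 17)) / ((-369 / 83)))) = -4924305 / 166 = -29664.49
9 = 9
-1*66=-66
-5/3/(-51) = 5/153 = 0.03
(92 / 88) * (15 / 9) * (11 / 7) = 115 / 42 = 2.74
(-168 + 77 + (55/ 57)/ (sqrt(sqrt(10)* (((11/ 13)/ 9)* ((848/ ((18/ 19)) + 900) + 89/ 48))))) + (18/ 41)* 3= -3677/ 41 + 6* 10^(3/ 4)* sqrt(37003109)/ 4916497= -89.64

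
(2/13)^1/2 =1/13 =0.08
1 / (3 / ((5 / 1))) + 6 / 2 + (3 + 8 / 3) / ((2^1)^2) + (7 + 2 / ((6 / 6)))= 181 / 12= 15.08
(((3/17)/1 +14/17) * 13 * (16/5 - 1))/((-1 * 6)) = -143/30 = -4.77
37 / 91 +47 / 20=5017 / 1820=2.76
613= 613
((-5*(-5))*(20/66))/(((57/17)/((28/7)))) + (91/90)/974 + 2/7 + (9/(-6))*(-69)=1607706227/14249620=112.82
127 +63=190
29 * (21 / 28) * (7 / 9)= 203 / 12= 16.92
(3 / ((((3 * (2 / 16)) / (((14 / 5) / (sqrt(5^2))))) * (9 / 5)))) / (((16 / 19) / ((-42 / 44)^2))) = 6517 / 2420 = 2.69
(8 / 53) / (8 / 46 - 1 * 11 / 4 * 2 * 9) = -368 / 120257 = -0.00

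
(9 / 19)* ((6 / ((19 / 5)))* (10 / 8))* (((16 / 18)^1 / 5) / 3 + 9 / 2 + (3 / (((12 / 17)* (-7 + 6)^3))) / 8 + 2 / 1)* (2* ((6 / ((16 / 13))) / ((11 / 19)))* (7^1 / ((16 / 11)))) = 35545965 / 77824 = 456.75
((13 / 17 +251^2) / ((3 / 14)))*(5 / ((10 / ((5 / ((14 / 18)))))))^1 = 16065450 / 17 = 945026.47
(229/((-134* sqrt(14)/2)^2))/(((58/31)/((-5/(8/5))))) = -177475/29160544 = -0.01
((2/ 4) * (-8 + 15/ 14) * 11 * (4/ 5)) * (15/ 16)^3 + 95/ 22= -6560555/ 315392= -20.80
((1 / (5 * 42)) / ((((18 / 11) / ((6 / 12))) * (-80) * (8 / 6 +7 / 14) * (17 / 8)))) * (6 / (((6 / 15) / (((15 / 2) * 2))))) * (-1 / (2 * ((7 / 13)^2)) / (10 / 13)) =2197 / 932960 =0.00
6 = 6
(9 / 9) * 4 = 4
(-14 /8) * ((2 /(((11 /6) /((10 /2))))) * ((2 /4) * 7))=-735 /22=-33.41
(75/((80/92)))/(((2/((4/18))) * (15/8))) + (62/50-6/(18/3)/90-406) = -19983/50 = -399.66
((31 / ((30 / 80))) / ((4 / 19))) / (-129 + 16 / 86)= -50654 / 16617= -3.05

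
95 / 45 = 19 / 9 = 2.11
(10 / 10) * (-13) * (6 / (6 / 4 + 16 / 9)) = -1404 / 59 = -23.80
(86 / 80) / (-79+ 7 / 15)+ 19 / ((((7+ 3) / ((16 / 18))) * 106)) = 50447 / 22476240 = 0.00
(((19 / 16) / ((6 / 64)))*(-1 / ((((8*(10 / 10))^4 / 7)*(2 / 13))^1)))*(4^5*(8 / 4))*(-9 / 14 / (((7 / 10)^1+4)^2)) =18525 / 2209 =8.39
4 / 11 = 0.36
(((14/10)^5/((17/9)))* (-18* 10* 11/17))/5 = -59900148/903125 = -66.33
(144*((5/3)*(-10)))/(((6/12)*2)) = -2400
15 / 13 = 1.15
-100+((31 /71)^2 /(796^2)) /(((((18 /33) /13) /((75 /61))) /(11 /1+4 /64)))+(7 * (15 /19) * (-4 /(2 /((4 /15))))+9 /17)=-206253279142210347 /2013840954174976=-102.42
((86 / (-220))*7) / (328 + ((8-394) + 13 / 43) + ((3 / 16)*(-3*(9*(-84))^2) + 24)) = 1849 / 217257480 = 0.00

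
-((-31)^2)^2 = -923521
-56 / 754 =-28 / 377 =-0.07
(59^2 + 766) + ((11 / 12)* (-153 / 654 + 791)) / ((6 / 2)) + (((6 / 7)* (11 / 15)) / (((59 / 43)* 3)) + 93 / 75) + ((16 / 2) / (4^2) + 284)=386881869049 / 81030600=4774.52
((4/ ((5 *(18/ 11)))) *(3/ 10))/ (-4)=-11/ 300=-0.04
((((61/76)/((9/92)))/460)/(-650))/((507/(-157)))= 9577/1127061000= 0.00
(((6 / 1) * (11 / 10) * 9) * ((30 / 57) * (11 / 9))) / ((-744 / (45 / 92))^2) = 81675 / 4945413632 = 0.00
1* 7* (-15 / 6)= -35 / 2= -17.50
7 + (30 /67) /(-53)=6.99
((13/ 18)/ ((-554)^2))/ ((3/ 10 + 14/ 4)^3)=1625/ 37892463192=0.00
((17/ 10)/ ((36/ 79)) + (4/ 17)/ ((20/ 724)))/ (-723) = -0.02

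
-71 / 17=-4.18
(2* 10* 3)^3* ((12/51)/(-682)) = -432000/5797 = -74.52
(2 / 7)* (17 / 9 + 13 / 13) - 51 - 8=-3665 / 63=-58.17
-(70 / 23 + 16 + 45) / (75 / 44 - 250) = 64812 / 251275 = 0.26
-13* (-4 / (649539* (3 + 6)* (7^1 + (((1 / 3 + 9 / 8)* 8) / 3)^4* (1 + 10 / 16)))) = 416 / 17709107031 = 0.00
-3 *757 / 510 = -757 / 170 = -4.45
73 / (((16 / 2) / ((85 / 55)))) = 1241 / 88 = 14.10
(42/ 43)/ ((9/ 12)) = 56/ 43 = 1.30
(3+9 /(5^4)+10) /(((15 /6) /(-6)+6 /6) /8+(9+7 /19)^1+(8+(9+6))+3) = 2119488 /5771875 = 0.37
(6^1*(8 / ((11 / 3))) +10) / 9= 254 / 99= 2.57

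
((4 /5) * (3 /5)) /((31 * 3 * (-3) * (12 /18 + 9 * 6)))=-1 /31775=-0.00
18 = 18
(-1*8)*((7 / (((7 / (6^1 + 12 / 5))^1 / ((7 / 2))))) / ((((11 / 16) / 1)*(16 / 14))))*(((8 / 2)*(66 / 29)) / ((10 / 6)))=-1185408 / 725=-1635.05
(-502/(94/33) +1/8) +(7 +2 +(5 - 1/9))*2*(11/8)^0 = -501953/3384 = -148.33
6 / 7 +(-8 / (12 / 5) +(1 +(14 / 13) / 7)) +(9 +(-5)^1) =731 / 273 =2.68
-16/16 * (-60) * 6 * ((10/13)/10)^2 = 2.13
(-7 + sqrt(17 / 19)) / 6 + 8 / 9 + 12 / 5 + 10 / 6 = sqrt(323) / 114 + 341 / 90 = 3.95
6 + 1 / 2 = 6.50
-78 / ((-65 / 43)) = 258 / 5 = 51.60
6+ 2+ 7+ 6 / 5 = 81 / 5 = 16.20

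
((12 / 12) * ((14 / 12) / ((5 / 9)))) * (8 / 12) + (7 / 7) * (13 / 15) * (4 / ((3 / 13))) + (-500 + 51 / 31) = -672296 / 1395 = -481.93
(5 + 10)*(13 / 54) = 65 / 18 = 3.61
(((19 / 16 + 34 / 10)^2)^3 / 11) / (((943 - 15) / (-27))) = -65972075856968763 / 2675965952000000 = -24.65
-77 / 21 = -11 / 3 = -3.67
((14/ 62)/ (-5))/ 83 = -7/ 12865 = -0.00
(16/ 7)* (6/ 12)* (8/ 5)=64/ 35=1.83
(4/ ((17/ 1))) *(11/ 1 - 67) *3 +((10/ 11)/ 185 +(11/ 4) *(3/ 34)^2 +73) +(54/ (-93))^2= 61191310069/ 1808571248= 33.83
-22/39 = -0.56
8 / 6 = 4 / 3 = 1.33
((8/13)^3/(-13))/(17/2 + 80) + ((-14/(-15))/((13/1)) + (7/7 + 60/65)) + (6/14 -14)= -11.58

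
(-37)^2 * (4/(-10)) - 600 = -5738/5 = -1147.60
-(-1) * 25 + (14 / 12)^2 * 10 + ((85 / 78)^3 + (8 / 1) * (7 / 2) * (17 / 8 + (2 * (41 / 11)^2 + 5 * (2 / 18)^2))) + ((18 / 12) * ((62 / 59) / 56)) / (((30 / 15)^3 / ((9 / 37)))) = 18513108340584553 / 21058730941248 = 879.12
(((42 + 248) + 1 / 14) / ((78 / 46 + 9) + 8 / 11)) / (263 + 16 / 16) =93403 / 971040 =0.10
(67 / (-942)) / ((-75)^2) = -67 / 5298750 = -0.00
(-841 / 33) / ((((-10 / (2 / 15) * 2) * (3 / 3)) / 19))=15979 / 4950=3.23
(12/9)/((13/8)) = 32/39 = 0.82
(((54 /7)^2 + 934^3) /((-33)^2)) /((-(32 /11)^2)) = -9981061903 /112896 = -88409.35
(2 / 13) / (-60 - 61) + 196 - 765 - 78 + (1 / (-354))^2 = -127538227055 / 197122068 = -647.00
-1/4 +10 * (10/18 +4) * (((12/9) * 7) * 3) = 45911/36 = 1275.31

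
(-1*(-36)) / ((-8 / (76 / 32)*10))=-171 / 160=-1.07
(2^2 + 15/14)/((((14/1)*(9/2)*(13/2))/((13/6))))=71/2646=0.03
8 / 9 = 0.89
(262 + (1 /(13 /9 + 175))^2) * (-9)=-5946273081 /2521744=-2358.00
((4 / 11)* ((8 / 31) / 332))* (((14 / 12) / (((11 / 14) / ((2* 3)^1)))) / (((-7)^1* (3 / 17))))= -1904 / 933999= -0.00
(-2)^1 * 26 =-52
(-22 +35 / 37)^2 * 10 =6068410 / 1369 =4432.73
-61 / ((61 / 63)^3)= -250047 / 3721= -67.20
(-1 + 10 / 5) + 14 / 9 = 23 / 9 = 2.56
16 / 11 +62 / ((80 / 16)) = 762 / 55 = 13.85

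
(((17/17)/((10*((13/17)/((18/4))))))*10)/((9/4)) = 34/13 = 2.62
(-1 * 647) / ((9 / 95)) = -6829.44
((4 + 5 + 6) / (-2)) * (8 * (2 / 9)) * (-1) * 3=40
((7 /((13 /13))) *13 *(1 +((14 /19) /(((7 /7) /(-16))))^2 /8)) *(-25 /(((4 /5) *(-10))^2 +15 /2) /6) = -35175 /361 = -97.44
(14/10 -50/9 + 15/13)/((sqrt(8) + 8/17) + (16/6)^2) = -0.29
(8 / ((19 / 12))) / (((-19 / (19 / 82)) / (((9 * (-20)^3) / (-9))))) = -384000 / 779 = -492.94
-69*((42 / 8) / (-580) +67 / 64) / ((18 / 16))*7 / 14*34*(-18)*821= 9274970823 / 580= 15991329.01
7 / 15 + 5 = 82 / 15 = 5.47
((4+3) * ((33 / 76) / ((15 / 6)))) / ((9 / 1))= 77 / 570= 0.14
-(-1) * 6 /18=1 /3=0.33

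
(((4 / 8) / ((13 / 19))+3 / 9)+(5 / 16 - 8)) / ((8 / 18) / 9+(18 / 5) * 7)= -557955 / 2127008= -0.26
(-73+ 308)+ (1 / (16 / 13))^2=60329 / 256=235.66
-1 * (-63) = 63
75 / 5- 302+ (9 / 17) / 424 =-2068687 / 7208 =-287.00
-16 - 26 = -42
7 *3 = 21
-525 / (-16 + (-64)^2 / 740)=97125 / 1936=50.17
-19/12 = -1.58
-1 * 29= -29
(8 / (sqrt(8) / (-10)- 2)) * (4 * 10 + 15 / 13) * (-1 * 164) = 17548000 / 637- 1754800 * sqrt(2) / 637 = 23652.02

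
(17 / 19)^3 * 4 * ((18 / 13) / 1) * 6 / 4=530604 / 89167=5.95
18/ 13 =1.38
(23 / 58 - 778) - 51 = -48059 / 58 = -828.60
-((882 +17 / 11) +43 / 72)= -884.14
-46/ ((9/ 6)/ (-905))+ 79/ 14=1165877/ 42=27758.98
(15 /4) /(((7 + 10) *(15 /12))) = 3 /17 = 0.18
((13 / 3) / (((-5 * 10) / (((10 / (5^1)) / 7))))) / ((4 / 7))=-13 / 300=-0.04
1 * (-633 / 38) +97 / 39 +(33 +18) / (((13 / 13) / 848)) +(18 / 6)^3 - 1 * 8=64100693 / 1482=43252.83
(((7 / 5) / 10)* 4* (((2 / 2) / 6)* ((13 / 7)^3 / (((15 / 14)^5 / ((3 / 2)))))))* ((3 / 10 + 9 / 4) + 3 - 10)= -268271276 / 94921875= -2.83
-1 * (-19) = 19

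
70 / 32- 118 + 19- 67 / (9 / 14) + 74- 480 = -87413 / 144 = -607.03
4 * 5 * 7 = 140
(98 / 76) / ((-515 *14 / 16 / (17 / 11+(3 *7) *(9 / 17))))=-66304 / 1829795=-0.04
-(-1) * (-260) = -260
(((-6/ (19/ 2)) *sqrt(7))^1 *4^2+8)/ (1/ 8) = 64- 1536 *sqrt(7)/ 19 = -149.89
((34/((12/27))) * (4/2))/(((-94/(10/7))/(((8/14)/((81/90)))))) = -3400/2303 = -1.48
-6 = -6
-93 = -93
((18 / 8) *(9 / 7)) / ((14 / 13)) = 1053 / 392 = 2.69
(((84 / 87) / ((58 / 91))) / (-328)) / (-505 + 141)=7 / 551696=0.00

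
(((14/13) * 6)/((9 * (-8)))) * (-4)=14/39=0.36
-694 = -694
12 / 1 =12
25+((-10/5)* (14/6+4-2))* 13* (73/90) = -8962/135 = -66.39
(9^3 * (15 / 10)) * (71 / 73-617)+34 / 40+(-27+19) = -983504339 / 1460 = -673633.11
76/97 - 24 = -2252/97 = -23.22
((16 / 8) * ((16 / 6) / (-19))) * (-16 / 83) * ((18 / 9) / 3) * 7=3584 / 14193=0.25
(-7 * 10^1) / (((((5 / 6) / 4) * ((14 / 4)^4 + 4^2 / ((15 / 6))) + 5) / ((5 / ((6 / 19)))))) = -425600 / 14437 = -29.48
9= 9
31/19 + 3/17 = 584/323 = 1.81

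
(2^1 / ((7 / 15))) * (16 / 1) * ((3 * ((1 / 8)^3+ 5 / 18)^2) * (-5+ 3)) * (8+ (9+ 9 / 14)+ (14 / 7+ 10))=-3447656075 / 3612672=-954.32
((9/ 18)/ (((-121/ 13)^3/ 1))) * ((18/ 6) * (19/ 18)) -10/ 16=-26656901/ 42517464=-0.63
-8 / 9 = -0.89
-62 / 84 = -31 / 42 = -0.74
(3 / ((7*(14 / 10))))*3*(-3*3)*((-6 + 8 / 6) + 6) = -540 / 49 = -11.02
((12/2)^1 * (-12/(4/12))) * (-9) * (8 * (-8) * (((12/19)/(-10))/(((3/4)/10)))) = 1990656/19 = 104771.37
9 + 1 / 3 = 28 / 3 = 9.33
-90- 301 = -391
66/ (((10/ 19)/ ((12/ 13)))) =7524/ 65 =115.75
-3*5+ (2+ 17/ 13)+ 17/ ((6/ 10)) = 16.64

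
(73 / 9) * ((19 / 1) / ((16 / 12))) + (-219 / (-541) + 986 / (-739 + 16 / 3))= 1638138659 / 14288892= 114.64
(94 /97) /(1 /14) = 1316 /97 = 13.57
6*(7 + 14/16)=189/4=47.25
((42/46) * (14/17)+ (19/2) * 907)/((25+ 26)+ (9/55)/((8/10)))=148251202/880923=168.29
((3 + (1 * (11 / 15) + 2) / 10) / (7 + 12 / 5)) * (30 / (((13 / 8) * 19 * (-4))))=-982 / 11609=-0.08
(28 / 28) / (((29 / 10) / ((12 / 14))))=60 / 203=0.30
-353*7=-2471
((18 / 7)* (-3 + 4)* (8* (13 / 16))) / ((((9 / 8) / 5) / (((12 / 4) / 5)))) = 312 / 7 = 44.57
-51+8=-43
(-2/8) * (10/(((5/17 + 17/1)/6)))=-85/98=-0.87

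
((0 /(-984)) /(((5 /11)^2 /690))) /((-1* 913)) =0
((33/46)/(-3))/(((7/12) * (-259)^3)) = 66/2797210619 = 0.00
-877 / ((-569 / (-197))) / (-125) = 2.43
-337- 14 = -351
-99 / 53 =-1.87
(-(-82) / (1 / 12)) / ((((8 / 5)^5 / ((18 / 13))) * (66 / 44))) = 86.62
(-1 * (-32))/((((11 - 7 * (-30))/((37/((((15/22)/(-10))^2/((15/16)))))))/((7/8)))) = 626780/663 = 945.37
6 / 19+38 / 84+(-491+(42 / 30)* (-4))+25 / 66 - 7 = -3675444 / 7315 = -502.45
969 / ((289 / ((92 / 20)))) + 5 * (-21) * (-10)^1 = 90561 / 85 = 1065.42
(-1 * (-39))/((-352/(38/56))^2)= 14079/97140736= 0.00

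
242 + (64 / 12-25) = 667 / 3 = 222.33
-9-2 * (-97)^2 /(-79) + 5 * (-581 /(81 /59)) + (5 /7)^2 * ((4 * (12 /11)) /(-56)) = -45554418724 /24143427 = -1886.82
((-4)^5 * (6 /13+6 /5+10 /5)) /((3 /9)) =-731136 /65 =-11248.25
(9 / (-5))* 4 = -36 / 5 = -7.20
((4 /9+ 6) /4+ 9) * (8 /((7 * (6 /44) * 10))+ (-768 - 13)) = -8278.38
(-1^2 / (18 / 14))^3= -343 / 729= -0.47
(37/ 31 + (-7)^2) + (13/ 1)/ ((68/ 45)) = 123943/ 2108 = 58.80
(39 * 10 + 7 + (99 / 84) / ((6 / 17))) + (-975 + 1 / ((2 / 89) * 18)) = -288383 / 504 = -572.19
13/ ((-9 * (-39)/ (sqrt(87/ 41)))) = sqrt(3567)/ 1107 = 0.05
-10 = -10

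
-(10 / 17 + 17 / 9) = -379 / 153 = -2.48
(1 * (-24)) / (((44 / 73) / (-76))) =33288 / 11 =3026.18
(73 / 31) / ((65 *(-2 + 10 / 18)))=-657 / 26195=-0.03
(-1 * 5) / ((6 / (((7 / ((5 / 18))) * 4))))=-84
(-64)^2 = 4096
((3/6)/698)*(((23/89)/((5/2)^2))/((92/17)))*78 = 663/1553050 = 0.00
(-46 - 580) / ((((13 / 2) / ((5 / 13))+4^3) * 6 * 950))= -313 / 230565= -0.00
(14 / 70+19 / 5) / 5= 4 / 5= 0.80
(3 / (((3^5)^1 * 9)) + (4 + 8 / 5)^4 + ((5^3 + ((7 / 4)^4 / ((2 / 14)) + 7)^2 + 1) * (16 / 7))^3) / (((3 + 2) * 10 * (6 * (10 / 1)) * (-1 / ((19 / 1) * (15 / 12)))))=-1121347882523112861575458272541 / 75144747810816000000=-14922505101.04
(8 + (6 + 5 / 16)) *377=86333 / 16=5395.81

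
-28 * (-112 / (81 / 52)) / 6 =335.54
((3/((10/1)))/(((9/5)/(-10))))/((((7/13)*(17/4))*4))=-65/357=-0.18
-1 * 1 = -1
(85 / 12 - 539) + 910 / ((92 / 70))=44291 / 276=160.47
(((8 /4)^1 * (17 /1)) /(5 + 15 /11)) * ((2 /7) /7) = 374 /1715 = 0.22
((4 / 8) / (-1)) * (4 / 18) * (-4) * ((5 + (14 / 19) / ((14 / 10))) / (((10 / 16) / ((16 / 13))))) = 3584 / 741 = 4.84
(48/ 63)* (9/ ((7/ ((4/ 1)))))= 192/ 49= 3.92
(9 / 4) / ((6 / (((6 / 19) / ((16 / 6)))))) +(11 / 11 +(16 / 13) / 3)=34493 / 23712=1.45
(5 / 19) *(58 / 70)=29 / 133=0.22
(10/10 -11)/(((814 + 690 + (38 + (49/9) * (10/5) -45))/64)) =-0.42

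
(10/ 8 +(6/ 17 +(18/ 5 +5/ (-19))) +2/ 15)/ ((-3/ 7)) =-11.84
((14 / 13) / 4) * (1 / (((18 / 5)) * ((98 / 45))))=25 / 728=0.03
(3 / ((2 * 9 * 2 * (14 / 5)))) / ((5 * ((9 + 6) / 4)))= 1 / 630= 0.00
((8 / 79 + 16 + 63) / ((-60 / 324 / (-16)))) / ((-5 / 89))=-240261552 / 1975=-121651.42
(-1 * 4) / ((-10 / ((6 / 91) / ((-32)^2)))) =3 / 116480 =0.00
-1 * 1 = -1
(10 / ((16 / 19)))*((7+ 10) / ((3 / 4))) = 1615 / 6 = 269.17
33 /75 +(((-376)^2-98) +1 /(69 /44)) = 243706409 /1725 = 141279.08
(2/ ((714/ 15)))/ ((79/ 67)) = 335/ 9401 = 0.04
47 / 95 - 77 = -7268 / 95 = -76.51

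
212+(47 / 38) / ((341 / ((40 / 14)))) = 212.01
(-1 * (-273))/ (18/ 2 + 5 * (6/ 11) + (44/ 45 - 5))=135135/ 3814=35.43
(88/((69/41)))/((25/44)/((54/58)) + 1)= 1428768/43999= 32.47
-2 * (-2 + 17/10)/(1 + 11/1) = 1/20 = 0.05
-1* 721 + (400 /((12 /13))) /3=-5189 /9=-576.56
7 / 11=0.64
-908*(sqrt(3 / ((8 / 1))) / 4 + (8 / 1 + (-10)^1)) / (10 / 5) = 908- 227*sqrt(6) / 8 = 838.50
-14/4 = -3.50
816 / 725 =1.13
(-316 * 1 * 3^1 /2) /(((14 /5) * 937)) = -0.18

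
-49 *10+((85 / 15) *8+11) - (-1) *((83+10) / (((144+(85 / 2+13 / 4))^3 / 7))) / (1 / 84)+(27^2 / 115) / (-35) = -3688503829288 / 8501995425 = -433.84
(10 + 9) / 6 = 3.17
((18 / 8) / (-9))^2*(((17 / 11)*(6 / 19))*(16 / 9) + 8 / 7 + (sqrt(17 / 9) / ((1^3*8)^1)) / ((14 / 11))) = 0.13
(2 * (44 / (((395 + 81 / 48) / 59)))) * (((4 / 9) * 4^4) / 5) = 7733248 / 25965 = 297.83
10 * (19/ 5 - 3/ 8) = 137/ 4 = 34.25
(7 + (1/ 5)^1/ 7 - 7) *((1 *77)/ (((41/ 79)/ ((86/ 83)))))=74734/ 17015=4.39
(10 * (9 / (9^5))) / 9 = 10 / 59049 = 0.00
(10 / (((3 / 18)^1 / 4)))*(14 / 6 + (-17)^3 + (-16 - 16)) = -1186240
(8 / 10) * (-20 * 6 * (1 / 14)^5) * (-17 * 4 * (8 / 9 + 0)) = 544 / 50421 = 0.01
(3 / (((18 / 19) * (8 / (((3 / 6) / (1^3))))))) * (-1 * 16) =-19 / 6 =-3.17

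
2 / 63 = 0.03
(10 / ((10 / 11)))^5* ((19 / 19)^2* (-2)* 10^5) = -32210200000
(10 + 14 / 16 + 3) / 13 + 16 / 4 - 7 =-201 / 104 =-1.93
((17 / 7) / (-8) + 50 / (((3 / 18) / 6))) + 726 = 141439 / 56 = 2525.70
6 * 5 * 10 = 300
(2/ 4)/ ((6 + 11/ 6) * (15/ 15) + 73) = 3/ 485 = 0.01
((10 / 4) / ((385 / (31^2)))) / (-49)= -961 / 7546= -0.13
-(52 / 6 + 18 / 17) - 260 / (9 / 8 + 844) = -3459536 / 344811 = -10.03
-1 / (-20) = 1 / 20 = 0.05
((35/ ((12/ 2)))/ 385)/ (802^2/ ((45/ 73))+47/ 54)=45/ 3098959457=0.00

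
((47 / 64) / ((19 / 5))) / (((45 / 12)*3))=47 / 2736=0.02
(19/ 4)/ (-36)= -19/ 144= -0.13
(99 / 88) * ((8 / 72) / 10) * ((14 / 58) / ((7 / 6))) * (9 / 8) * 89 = 2403 / 9280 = 0.26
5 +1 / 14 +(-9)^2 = 86.07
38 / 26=19 / 13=1.46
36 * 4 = 144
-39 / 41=-0.95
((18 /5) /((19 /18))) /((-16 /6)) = -243 /190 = -1.28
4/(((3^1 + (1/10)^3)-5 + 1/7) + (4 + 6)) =28000/57007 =0.49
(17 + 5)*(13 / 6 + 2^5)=2255 / 3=751.67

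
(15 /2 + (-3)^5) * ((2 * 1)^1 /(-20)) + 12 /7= 3537 /140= 25.26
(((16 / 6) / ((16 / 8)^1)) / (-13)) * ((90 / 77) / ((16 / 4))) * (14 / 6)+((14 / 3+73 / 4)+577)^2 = 7411059503 / 20592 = 359899.94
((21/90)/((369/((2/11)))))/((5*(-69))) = -7/21005325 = -0.00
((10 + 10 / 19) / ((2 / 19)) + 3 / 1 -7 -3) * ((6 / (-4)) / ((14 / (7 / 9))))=-7.75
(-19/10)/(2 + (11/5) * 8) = -19/196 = -0.10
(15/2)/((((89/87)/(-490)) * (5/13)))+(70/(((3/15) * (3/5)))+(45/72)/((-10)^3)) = -8756.95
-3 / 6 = -1 / 2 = -0.50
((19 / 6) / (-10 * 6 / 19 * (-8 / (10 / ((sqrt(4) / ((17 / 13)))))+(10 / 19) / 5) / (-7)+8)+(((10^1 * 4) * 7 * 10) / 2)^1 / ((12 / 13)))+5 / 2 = 139802201 / 92000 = 1519.59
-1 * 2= -2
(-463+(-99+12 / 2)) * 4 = -2224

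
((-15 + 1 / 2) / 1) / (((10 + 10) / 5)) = -29 / 8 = -3.62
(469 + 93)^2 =315844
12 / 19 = 0.63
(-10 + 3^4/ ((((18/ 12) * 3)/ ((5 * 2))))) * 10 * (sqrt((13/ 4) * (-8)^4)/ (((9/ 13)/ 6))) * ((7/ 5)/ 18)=990080 * sqrt(13)/ 27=132214.23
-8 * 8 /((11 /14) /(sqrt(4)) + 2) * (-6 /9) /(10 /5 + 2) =896 /201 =4.46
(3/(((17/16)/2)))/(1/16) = 1536/17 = 90.35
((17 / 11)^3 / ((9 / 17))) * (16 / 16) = 83521 / 11979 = 6.97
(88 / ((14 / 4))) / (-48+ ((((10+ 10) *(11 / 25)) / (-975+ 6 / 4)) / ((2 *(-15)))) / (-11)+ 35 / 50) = -51400800 / 96697811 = -0.53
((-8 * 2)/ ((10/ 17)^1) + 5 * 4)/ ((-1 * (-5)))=-36/ 25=-1.44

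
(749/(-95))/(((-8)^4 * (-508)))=749/197672960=0.00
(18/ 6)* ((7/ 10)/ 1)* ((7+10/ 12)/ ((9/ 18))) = 329/ 10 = 32.90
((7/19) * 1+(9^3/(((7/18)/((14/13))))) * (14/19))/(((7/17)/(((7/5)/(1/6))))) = 37485714/1235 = 30352.80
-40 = -40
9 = 9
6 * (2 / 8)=3 / 2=1.50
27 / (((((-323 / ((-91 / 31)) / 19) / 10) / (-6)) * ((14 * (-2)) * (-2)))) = -5265 / 1054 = -5.00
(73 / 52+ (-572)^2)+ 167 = 327352.40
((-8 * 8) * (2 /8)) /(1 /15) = -240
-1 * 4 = -4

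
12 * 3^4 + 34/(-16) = 7759/8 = 969.88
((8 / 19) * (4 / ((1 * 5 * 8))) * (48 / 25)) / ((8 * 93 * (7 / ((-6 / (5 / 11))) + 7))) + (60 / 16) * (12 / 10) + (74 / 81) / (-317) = 7260447156787 / 1614460632750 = 4.50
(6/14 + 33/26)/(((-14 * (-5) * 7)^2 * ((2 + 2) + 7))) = 309/480680200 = 0.00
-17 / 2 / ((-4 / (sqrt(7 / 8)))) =17 * sqrt(14) / 32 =1.99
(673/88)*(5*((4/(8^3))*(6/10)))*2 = 2019/5632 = 0.36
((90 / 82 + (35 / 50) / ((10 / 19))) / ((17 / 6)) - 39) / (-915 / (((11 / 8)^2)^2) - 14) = 19462149531 / 137755567900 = 0.14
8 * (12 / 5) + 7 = 131 / 5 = 26.20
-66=-66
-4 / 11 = -0.36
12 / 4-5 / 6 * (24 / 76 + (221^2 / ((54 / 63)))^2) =-11104238461823 / 4104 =-2705711126.18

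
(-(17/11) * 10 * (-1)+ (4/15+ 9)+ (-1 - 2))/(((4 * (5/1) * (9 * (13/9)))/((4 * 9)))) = 10752/3575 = 3.01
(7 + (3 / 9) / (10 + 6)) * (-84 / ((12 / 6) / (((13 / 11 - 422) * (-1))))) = -10919811 / 88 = -124088.76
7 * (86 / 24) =301 / 12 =25.08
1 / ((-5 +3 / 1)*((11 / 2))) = -1 / 11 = -0.09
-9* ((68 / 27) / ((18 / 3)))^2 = -1156 / 729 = -1.59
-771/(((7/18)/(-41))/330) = 187769340/7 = 26824191.43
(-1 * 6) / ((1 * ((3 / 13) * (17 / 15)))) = -390 / 17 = -22.94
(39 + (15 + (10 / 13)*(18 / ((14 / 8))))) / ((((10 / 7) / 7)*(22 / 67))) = 1321173 / 1430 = 923.90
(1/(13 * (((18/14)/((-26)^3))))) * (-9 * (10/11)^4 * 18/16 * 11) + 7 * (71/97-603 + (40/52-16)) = 127003838878/1678391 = 75670.00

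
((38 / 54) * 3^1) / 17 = 19 / 153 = 0.12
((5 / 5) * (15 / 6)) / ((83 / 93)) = 2.80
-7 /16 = -0.44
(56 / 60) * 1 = 0.93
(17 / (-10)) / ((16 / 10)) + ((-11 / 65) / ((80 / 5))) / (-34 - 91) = -69057 / 65000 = -1.06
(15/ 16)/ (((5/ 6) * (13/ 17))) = 153/ 104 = 1.47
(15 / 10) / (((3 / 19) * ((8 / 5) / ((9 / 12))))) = 285 / 64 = 4.45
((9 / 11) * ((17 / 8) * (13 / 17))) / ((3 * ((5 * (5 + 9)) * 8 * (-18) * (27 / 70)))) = -13 / 114048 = -0.00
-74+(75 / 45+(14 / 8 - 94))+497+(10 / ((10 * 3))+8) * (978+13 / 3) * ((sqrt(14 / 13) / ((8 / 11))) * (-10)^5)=3989 / 12 - 10130312500 * sqrt(182) / 117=-1168079901.52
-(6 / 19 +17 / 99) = -917 / 1881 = -0.49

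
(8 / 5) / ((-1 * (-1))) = 8 / 5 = 1.60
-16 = -16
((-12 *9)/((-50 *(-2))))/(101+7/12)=-0.01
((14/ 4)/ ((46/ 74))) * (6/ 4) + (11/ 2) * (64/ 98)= 54265/ 4508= 12.04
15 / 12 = 5 / 4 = 1.25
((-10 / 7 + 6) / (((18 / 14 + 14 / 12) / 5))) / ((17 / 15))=14400 / 1751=8.22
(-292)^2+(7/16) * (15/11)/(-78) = 390168029/4576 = 85263.99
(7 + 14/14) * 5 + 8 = 48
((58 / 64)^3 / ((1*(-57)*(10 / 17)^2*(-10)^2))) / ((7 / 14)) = -7048421 / 9338880000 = -0.00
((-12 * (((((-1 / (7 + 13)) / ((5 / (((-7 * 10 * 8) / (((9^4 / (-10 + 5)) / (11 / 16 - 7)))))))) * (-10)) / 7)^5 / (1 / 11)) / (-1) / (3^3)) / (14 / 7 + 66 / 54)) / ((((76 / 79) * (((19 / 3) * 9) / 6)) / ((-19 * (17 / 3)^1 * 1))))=485205358441478125 / 321545936061137652928848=0.00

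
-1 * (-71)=71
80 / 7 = 11.43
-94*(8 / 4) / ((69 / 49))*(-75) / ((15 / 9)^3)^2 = 6715548 / 14375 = 467.17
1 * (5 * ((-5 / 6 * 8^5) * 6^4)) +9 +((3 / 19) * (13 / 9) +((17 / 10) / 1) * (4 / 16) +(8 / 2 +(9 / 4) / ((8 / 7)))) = -1613758321529 / 9120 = -176947184.38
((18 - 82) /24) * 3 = -8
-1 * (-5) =5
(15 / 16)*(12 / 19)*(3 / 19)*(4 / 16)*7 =945 / 5776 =0.16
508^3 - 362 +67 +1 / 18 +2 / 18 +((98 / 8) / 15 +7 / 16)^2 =7551142199401 / 57600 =131096218.74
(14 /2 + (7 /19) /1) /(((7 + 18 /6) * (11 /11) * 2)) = 7 /19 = 0.37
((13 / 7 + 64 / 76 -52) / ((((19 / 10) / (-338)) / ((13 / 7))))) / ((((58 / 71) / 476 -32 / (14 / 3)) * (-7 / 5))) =267503306200 / 157626679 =1697.07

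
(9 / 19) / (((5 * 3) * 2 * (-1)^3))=-3 / 190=-0.02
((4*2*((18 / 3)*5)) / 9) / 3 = 80 / 9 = 8.89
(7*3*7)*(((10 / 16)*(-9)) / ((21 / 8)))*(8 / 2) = -1260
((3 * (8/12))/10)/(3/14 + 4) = 14/295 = 0.05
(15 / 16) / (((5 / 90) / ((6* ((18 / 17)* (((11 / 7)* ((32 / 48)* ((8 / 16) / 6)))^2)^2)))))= 73205 / 11755296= 0.01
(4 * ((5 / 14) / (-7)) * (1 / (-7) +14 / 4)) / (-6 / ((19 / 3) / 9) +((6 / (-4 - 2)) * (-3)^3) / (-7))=4465 / 80703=0.06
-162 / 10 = -16.20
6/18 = 1/3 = 0.33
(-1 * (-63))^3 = 250047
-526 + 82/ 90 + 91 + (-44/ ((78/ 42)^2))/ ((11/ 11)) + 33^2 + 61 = 5347484/ 7605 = 703.15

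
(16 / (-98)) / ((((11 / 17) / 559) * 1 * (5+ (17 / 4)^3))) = -4865536 / 2820587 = -1.73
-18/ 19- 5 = -113/ 19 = -5.95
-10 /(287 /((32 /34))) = -0.03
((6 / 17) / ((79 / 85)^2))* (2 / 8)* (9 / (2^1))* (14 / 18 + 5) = 16575 / 6241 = 2.66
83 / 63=1.32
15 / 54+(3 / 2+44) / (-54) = -0.56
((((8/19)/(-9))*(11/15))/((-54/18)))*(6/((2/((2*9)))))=176/285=0.62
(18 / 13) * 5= 90 / 13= 6.92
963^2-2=927367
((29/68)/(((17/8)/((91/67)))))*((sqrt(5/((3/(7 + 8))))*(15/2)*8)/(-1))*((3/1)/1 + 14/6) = -8444800/19363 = -436.13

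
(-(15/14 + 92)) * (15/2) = -19545/28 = -698.04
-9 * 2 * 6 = -108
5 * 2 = 10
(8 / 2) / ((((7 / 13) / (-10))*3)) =-520 / 21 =-24.76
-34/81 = -0.42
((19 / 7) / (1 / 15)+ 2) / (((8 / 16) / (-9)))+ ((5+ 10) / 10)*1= -10743 / 14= -767.36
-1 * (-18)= 18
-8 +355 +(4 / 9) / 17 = 53095 / 153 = 347.03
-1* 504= -504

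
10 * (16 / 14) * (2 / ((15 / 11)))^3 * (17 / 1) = 612.96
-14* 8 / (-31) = 112 / 31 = 3.61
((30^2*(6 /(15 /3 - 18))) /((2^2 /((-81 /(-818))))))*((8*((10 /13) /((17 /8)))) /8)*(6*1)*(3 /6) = -13122000 /1175057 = -11.17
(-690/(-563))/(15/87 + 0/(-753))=4002/563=7.11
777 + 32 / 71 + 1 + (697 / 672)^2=24993540119 / 32062464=779.53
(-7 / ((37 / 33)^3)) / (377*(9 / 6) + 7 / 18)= -205821 / 23452339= -0.01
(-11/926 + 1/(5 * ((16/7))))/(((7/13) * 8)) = 36413/2074240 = 0.02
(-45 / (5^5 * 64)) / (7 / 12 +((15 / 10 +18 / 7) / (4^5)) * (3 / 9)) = -6048 / 15715625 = -0.00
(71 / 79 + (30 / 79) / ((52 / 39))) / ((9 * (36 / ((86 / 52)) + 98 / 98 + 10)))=8041 / 2003598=0.00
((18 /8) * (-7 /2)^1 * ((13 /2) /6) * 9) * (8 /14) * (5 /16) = -13.71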